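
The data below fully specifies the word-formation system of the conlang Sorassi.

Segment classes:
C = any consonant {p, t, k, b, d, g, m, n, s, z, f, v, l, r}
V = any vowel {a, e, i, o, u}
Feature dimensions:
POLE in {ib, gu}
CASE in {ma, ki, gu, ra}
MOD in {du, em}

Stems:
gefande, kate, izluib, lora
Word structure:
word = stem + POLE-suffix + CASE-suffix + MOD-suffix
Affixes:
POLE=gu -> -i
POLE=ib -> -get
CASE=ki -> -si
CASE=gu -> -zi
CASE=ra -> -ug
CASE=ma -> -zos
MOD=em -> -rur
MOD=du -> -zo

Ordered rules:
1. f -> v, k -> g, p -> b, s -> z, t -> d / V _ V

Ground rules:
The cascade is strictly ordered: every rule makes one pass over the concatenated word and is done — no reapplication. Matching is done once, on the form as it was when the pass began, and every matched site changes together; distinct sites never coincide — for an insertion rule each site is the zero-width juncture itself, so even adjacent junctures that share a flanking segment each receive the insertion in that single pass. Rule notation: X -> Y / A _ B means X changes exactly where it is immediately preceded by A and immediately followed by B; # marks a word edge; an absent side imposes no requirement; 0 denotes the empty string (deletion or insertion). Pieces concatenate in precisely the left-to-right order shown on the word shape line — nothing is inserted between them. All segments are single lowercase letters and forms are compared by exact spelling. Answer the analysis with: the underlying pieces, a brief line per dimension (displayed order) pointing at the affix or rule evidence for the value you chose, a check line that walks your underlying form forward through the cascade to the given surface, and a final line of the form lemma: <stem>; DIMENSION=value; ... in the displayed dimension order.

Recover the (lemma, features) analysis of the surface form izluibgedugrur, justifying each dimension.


underlying: izluib-get-ug-rur
POLE=ib - signalled by the affix -get
CASE=ra - signalled by the affix -ug
MOD=em - signalled by the affix -rur
check: izluibgetugrur -> izluibgedugrur
lemma: izluib; POLE=ib; CASE=ra; MOD=em


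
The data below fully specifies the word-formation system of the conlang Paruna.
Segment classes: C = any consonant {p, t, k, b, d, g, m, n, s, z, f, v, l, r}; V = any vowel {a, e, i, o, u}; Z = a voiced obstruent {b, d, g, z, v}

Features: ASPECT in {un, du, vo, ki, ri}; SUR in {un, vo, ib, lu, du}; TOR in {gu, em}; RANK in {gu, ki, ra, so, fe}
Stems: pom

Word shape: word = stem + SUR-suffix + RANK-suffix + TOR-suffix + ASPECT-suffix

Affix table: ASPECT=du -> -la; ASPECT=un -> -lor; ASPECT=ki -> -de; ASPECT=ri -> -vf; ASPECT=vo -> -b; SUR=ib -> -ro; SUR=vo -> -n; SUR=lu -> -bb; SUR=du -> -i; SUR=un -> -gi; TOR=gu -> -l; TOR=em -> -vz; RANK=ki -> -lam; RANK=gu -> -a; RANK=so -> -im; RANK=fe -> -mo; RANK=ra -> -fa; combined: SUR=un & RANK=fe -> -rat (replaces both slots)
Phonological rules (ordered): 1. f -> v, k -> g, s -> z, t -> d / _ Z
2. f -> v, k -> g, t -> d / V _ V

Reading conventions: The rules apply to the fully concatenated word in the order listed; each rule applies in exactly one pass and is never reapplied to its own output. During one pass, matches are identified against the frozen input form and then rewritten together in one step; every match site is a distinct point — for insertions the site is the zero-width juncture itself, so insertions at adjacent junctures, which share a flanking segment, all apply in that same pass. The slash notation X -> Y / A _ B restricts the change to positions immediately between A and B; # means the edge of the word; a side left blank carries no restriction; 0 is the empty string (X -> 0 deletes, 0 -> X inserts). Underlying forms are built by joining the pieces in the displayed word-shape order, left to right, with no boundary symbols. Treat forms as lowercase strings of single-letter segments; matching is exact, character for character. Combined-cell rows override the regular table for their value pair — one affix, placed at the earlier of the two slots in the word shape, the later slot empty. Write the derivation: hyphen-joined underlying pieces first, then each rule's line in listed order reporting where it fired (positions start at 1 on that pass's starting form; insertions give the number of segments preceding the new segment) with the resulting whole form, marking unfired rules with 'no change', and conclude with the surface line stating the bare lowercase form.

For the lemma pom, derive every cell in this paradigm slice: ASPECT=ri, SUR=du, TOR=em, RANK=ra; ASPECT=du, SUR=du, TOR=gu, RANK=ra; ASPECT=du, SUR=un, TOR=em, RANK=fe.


cell ASPECT=ri, SUR=du, TOR=em, RANK=ra:
underlying: pom-i-fa-vz-vf
1. f -> v, k -> g, s -> z, t -> d / _ Z: no change
2. f -> v, k -> g, t -> d / V _ V: fires at position(s) 5: pomivavzvf
surface: pomivavzvf

cell ASPECT=du, SUR=du, TOR=gu, RANK=ra:
underlying: pom-i-fa-l-la
1. f -> v, k -> g, s -> z, t -> d / _ Z: no change
2. f -> v, k -> g, t -> d / V _ V: fires at position(s) 5: pomivalla
surface: pomivalla

cell ASPECT=du, SUR=un, TOR=em, RANK=fe:
underlying: pom-rat-vz-la
1. f -> v, k -> g, s -> z, t -> d / _ Z: fires at position(s) 6: pomradvzla
2. f -> v, k -> g, t -> d / V _ V: no change
surface: pomradvzla


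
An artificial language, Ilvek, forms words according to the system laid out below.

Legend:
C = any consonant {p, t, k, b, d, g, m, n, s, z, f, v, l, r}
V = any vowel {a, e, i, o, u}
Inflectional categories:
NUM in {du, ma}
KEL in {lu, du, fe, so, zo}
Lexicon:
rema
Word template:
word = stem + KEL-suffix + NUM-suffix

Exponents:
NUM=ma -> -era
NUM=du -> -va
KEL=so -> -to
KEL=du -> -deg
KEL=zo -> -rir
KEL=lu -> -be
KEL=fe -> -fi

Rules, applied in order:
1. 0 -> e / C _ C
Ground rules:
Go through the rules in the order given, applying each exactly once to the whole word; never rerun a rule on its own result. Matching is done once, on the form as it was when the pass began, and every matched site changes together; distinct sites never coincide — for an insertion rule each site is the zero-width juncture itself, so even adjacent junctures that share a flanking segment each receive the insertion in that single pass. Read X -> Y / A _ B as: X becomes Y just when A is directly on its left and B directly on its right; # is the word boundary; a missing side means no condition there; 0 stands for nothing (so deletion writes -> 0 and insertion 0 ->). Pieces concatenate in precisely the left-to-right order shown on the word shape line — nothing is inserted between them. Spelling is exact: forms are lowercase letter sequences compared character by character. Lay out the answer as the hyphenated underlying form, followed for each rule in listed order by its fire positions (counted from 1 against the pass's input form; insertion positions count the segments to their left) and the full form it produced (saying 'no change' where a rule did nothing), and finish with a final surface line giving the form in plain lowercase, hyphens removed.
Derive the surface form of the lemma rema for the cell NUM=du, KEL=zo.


underlying: rema-rir-va
1. 0 -> e / C _ C: inserts after position(s) 7: remarireva
surface: remarireva


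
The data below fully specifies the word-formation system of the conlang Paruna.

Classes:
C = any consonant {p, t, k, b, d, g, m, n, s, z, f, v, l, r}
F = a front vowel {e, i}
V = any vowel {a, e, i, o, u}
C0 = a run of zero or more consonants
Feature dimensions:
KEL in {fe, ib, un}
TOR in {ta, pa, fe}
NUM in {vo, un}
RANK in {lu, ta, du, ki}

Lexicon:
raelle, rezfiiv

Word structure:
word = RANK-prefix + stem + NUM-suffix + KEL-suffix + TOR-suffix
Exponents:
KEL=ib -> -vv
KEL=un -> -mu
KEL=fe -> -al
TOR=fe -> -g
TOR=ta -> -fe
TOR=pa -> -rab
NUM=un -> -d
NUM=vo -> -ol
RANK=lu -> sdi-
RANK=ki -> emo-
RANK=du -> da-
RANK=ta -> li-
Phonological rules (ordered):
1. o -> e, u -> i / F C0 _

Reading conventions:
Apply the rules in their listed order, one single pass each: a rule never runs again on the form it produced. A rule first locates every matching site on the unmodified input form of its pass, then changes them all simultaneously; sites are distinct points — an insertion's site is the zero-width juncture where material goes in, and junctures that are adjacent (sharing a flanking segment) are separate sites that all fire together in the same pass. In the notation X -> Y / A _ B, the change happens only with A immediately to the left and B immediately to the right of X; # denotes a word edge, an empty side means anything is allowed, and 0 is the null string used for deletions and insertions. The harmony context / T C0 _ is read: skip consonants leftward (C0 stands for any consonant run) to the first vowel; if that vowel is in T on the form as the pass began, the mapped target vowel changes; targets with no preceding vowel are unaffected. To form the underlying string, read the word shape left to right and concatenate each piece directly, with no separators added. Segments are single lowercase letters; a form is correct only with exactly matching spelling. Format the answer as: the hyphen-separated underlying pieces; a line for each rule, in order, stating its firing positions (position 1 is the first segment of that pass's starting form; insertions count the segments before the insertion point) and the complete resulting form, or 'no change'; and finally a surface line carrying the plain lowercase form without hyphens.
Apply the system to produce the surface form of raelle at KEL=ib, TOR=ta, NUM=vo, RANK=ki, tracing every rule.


underlying: emo-raelle-ol-vv-fe
1. o -> e, u -> i / F C0 _: fires at position(s) 3, 10: emeraelleelvvfe
surface: emeraelleelvvfe


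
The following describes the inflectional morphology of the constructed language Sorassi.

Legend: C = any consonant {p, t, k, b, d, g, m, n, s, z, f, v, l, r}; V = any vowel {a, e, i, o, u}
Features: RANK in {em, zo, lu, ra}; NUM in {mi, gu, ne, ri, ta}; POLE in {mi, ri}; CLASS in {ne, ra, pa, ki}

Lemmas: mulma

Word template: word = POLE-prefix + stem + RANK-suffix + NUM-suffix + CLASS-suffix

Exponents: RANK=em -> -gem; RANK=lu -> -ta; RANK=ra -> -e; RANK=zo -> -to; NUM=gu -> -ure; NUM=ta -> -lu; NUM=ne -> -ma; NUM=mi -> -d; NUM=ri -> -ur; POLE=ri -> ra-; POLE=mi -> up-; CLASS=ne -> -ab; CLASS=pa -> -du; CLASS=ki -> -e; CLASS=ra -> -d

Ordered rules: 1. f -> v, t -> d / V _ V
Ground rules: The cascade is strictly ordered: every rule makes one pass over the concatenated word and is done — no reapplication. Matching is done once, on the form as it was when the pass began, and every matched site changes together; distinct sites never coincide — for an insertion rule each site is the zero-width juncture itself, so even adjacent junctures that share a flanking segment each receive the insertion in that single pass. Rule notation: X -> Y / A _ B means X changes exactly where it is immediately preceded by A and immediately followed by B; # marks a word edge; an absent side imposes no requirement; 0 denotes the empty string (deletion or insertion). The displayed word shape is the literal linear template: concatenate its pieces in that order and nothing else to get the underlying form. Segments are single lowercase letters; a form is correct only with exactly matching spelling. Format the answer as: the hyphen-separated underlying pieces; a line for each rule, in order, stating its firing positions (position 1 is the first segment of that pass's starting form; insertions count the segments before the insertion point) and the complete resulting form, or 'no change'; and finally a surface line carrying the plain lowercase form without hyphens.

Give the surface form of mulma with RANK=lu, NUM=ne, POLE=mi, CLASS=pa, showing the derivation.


underlying: up-mulma-ta-ma-du
1. f -> v, t -> d / V _ V: fires at position(s) 8: upmulmadamadu
surface: upmulmadamadu


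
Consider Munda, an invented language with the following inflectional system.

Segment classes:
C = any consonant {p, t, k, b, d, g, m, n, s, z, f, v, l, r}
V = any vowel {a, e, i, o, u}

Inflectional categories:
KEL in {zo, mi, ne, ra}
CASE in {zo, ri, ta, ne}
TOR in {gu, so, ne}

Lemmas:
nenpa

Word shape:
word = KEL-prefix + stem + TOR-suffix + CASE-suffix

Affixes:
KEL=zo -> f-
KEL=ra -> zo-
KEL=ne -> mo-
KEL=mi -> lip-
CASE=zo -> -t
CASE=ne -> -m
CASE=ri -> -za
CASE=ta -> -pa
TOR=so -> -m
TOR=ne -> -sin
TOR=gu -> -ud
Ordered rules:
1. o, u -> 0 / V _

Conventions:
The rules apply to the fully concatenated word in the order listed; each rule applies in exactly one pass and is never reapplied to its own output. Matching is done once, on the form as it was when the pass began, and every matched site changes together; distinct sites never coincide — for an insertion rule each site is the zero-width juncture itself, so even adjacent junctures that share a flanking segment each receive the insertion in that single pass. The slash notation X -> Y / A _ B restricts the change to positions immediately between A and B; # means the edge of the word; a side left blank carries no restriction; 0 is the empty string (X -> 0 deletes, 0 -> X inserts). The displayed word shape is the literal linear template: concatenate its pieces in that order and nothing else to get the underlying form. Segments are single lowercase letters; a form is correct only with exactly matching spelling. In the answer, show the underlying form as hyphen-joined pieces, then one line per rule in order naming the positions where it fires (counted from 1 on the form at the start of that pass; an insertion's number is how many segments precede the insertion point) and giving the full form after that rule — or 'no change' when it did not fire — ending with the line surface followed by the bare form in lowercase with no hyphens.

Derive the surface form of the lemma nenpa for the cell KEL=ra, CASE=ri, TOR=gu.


underlying: zo-nenpa-ud-za
1. o, u -> 0 / V _: fires at position(s) 8: zonenpadza
surface: zonenpadza


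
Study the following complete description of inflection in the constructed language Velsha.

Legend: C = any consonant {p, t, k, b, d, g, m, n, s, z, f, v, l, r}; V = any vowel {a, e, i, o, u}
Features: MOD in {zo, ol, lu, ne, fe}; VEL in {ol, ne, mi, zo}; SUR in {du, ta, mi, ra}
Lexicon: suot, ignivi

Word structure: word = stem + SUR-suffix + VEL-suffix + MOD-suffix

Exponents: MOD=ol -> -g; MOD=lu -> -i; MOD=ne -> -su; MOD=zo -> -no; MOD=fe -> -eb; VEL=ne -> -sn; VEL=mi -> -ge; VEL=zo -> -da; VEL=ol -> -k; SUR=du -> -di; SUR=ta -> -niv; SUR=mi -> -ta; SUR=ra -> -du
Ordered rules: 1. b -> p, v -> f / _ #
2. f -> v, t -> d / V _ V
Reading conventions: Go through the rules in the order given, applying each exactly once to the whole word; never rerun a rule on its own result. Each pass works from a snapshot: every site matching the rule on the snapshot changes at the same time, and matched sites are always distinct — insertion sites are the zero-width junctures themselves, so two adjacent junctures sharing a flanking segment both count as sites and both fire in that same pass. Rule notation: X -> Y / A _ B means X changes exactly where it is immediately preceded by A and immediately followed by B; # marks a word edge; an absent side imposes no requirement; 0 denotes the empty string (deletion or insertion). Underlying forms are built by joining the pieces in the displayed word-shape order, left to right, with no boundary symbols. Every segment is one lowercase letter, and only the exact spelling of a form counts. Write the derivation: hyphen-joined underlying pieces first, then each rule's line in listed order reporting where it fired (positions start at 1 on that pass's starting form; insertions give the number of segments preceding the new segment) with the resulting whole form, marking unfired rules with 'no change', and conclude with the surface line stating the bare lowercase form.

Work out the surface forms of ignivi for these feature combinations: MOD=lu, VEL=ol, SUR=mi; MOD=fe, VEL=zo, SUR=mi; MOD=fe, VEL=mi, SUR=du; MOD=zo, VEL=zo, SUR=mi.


cell MOD=lu, VEL=ol, SUR=mi:
underlying: ignivi-ta-k-i
1. b -> p, v -> f / _ #: no change
2. f -> v, t -> d / V _ V: fires at position(s) 7: ignividaki
surface: ignividaki

cell MOD=fe, VEL=zo, SUR=mi:
underlying: ignivi-ta-da-eb
1. b -> p, v -> f / _ #: fires at position(s) 12: ignivitadaep
2. f -> v, t -> d / V _ V: fires at position(s) 7: ignividadaep
surface: ignividadaep

cell MOD=fe, VEL=mi, SUR=du:
underlying: ignivi-di-ge-eb
1. b -> p, v -> f / _ #: fires at position(s) 12: ignividigeep
2. f -> v, t -> d / V _ V: no change
surface: ignividigeep

cell MOD=zo, VEL=zo, SUR=mi:
underlying: ignivi-ta-da-no
1. b -> p, v -> f / _ #: no change
2. f -> v, t -> d / V _ V: fires at position(s) 7: ignividadano
surface: ignividadano


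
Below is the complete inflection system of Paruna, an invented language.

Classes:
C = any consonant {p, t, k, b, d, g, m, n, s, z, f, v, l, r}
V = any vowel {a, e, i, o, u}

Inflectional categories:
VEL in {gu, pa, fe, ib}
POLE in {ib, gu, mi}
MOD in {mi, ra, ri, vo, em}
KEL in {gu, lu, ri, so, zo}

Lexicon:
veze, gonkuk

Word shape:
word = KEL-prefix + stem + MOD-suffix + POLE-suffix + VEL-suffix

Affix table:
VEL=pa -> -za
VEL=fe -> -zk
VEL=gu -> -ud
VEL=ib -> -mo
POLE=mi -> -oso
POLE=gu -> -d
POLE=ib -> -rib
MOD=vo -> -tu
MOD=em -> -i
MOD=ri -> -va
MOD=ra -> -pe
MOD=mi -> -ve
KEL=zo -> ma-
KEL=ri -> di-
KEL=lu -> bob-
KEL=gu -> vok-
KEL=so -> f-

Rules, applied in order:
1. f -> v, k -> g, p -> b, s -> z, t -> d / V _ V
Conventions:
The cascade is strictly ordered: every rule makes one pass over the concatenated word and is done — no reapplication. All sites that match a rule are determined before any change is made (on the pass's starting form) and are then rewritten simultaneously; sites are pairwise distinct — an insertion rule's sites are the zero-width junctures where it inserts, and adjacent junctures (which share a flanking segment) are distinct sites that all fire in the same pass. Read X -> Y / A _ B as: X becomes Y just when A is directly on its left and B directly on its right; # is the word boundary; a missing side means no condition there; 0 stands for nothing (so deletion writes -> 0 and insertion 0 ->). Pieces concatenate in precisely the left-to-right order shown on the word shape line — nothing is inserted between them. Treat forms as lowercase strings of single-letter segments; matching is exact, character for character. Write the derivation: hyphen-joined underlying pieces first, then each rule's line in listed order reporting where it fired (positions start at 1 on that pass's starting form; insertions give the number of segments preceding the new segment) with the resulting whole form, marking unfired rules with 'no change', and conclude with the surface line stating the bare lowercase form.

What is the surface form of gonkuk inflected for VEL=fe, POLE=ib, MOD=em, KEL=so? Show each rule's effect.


underlying: f-gonkuk-i-rib-zk
1. f -> v, k -> g, p -> b, s -> z, t -> d / V _ V: fires at position(s) 7: fgonkugiribzk
surface: fgonkugiribzk


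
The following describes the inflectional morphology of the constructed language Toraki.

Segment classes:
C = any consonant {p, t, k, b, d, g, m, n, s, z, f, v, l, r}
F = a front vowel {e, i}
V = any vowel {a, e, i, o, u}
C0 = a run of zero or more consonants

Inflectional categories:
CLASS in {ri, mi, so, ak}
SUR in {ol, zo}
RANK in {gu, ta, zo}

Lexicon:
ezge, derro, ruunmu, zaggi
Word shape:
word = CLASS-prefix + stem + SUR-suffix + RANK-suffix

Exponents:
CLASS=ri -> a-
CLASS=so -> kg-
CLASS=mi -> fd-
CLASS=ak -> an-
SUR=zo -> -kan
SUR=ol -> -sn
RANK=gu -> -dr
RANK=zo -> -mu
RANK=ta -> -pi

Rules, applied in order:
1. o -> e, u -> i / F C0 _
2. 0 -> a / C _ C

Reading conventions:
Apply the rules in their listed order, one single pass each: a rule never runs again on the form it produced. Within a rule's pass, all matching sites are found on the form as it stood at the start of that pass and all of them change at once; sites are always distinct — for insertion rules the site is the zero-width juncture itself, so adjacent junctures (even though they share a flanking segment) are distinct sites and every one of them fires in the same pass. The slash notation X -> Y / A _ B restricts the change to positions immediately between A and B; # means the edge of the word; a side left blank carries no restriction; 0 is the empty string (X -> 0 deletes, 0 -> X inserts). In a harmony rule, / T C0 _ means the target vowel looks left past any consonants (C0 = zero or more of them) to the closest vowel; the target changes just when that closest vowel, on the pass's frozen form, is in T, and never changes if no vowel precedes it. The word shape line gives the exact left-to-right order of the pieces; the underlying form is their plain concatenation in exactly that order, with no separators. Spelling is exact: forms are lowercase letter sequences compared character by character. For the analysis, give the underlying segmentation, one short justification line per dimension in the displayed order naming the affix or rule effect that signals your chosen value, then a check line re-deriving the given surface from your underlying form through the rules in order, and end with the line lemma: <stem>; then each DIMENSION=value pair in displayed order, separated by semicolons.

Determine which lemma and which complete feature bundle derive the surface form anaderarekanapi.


underlying: an-derro-kan-pi
CLASS=ak - signalled by the affix an-
SUR=zo - signalled by the affix -kan
RANK=ta - signalled by the affix -pi
check: anderrokanpi -> anderrekanpi -> anaderarekanapi
lemma: derro; CLASS=ak; SUR=zo; RANK=ta


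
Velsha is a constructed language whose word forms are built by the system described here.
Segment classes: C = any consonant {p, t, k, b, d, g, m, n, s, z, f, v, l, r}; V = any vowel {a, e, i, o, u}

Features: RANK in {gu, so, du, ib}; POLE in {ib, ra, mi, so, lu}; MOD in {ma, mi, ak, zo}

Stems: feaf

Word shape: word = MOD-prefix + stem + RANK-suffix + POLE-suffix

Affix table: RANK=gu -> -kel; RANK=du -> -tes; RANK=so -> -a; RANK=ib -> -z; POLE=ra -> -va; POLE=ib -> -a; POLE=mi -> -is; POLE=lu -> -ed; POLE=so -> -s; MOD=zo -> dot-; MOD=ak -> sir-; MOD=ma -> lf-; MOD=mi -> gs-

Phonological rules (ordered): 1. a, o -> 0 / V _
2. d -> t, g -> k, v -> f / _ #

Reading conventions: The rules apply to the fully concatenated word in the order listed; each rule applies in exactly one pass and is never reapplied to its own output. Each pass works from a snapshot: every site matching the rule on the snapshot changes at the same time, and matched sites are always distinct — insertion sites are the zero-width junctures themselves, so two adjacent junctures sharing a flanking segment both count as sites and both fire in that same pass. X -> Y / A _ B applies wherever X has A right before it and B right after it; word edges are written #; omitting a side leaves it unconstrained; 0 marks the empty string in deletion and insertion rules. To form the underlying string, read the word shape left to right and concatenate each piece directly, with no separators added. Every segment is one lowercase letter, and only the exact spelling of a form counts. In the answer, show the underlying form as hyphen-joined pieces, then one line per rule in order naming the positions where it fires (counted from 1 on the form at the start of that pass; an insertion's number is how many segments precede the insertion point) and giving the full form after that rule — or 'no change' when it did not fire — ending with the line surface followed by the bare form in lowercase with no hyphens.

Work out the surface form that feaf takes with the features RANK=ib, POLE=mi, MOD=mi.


underlying: gs-feaf-z-is
1. a, o -> 0 / V _: fires at position(s) 5: gsfefzis
2. d -> t, g -> k, v -> f / _ #: no change
surface: gsfefzis


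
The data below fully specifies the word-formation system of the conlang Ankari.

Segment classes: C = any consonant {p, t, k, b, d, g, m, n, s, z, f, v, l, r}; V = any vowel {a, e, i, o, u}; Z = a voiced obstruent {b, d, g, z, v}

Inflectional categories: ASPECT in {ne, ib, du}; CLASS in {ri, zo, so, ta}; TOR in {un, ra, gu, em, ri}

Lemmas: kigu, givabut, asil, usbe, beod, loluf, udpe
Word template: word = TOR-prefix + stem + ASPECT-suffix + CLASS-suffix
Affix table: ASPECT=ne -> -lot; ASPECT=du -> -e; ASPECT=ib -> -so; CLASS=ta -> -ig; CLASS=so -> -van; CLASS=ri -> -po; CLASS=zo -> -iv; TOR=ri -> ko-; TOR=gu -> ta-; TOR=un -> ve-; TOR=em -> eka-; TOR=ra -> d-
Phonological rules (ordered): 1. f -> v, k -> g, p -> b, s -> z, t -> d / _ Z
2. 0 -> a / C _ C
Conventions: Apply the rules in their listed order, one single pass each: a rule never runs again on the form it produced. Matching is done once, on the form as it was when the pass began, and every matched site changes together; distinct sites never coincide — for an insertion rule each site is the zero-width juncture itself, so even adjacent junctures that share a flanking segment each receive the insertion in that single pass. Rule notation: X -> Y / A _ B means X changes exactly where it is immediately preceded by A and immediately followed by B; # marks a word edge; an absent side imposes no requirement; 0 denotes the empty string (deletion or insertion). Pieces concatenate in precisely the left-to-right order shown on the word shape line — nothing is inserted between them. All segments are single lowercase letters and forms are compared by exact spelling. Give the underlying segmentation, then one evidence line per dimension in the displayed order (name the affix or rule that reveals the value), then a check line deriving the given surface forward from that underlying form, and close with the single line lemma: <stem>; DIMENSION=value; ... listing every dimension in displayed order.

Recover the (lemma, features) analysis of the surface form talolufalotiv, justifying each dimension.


underlying: ta-loluf-lot-iv
ASPECT=ne - signalled by the affix -lot
CLASS=zo - signalled by the affix -iv
TOR=gu - signalled by the affix ta-
check: taloluflotiv -> taloluflotiv -> talolufalotiv
lemma: loluf; ASPECT=ne; CLASS=zo; TOR=gu


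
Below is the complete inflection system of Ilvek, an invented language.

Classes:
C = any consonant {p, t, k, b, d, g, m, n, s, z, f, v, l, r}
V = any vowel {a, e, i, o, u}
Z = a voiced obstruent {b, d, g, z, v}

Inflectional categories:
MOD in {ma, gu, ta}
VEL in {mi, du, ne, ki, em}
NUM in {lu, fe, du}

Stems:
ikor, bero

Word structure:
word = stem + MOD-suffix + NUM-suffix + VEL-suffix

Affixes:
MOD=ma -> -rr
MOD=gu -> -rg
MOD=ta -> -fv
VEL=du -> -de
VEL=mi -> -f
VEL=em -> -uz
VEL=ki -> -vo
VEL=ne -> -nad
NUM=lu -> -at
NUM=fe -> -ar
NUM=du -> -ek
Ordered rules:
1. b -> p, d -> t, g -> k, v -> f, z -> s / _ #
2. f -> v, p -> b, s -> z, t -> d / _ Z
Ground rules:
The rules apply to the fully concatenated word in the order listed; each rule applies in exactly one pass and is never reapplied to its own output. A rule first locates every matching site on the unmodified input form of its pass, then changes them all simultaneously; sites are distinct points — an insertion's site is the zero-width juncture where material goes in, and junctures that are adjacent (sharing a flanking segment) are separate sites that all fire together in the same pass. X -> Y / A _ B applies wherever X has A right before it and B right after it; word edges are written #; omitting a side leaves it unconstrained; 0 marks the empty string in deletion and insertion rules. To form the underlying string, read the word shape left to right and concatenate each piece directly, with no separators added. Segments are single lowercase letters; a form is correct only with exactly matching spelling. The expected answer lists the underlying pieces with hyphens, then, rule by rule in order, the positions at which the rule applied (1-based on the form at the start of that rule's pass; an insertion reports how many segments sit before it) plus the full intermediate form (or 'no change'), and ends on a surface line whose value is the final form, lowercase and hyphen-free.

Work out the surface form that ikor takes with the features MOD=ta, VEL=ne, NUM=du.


underlying: ikor-fv-ek-nad
1. b -> p, d -> t, g -> k, v -> f, z -> s / _ #: fires at position(s) 11: ikorfveknat
2. f -> v, p -> b, s -> z, t -> d / _ Z: fires at position(s) 5: ikorvveknat
surface: ikorvveknat


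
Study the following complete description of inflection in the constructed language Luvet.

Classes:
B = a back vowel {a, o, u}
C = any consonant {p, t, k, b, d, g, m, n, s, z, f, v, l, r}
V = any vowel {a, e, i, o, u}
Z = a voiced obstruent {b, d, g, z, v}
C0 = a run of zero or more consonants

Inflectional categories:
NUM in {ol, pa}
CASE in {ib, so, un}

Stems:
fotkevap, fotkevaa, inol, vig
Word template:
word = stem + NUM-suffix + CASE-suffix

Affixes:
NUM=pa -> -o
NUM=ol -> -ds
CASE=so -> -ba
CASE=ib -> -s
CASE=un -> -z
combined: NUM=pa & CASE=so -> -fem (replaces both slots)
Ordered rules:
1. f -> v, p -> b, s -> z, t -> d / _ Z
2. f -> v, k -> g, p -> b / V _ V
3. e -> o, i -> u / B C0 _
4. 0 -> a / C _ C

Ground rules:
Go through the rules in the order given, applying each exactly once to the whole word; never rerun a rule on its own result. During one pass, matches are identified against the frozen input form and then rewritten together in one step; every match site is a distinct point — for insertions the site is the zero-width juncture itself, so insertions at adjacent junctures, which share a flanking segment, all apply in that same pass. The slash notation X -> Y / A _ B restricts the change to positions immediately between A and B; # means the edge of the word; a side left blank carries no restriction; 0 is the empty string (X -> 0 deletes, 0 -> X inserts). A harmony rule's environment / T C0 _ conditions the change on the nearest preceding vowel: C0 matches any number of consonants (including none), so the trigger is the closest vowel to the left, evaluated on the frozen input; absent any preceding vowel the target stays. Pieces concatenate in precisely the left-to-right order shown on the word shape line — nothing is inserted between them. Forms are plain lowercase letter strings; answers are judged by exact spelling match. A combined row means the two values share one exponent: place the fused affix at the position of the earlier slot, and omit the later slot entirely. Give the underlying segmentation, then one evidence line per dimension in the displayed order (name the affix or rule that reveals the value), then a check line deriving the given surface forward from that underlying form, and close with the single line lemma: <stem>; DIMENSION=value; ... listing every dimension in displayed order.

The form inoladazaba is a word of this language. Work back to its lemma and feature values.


underlying: inol-ds-ba
NUM=ol - signalled by the affix -ds
CASE=so - signalled by the affix -ba
check: inoldsba -> inoldzba -> inoldzba -> inoldzba -> inoladazaba
lemma: inol; NUM=ol; CASE=so


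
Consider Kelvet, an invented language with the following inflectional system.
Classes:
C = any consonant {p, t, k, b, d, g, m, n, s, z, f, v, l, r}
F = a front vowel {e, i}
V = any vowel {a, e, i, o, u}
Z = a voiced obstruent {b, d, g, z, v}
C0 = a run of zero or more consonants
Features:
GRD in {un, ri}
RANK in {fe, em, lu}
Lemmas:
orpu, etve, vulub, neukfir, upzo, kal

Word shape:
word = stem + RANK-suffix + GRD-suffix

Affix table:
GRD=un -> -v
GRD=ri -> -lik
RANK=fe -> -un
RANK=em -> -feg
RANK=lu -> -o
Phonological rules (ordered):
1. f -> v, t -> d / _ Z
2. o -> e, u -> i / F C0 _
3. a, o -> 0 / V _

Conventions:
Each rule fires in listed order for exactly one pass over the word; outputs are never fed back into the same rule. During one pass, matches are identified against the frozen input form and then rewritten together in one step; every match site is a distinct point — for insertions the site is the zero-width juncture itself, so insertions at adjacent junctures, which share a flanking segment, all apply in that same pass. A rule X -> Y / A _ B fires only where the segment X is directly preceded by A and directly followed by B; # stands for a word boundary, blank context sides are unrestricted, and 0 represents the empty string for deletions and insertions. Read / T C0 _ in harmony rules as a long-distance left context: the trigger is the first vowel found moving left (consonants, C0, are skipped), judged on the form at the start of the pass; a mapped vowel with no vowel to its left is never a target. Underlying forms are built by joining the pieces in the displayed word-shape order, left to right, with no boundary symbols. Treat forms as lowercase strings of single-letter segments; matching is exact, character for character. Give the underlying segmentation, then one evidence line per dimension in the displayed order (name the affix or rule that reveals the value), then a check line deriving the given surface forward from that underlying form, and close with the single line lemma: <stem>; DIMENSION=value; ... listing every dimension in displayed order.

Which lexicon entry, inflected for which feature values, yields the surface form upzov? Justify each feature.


underlying: upzo-o-v
GRD=un - signalled by the affix -v
RANK=lu - signalled by the affix -o
check: upzoov -> upzoov -> upzoov -> upzov
lemma: upzo; GRD=un; RANK=lu


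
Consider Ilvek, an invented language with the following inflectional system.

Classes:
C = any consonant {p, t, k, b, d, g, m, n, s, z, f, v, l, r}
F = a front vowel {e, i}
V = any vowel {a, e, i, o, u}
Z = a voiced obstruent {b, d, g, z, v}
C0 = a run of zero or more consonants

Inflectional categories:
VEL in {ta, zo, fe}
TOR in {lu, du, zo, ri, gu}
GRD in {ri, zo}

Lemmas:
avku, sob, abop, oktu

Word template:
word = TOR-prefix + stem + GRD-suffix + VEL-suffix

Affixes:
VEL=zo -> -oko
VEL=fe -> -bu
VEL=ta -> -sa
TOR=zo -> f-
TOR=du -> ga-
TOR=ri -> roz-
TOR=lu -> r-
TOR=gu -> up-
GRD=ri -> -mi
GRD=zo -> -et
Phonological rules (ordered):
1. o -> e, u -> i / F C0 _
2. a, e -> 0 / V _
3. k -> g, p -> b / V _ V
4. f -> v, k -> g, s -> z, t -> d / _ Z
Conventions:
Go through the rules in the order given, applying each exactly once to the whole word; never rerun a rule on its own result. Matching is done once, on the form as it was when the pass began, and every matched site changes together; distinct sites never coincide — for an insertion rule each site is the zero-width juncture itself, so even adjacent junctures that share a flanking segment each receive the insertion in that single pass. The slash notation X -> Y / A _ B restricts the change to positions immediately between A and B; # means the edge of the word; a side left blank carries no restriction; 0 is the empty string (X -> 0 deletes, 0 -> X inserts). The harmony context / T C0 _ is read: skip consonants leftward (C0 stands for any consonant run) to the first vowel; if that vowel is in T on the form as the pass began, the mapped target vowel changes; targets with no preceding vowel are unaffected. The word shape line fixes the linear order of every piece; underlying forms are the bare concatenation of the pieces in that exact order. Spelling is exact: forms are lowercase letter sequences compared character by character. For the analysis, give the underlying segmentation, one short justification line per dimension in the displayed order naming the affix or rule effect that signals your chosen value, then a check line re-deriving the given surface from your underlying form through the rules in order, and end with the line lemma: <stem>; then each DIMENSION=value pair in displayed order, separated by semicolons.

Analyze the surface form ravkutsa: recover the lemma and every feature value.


underlying: r-avku-et-sa
VEL=ta - signalled by the affix -sa
TOR=lu - signalled by the affix r-
GRD=zo - signalled by the affix -et
check: ravkuetsa -> ravkuetsa -> ravkutsa -> ravkutsa -> ravkutsa
lemma: avku; VEL=ta; TOR=lu; GRD=zo


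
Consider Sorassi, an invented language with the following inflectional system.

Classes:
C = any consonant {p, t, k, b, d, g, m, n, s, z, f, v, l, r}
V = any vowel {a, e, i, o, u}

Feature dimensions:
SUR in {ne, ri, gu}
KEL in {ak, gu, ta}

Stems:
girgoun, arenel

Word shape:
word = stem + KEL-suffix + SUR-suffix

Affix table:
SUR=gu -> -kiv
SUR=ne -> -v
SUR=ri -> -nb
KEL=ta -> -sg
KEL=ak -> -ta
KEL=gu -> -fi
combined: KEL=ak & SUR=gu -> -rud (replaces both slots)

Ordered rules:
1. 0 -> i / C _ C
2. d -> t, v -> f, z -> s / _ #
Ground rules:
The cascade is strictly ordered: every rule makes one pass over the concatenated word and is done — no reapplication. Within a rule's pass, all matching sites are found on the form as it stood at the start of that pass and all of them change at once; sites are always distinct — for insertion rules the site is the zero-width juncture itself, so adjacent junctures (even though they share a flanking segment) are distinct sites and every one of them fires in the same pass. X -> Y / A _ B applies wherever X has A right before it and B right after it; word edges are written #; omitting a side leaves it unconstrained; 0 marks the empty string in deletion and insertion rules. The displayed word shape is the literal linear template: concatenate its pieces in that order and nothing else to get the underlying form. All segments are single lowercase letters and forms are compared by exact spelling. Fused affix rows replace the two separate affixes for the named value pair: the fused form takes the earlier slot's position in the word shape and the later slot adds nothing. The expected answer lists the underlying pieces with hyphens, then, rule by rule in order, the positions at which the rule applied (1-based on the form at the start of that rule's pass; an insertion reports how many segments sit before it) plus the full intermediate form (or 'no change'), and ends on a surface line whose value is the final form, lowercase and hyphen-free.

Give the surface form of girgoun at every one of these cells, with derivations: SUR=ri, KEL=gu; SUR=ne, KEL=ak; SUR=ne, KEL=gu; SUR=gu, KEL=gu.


cell SUR=ri, KEL=gu:
underlying: girgoun-fi-nb
1. 0 -> i / C _ C: inserts after position(s) 3, 7, 10: girigounifinib
2. d -> t, v -> f, z -> s / _ #: no change
surface: girigounifinib

cell SUR=ne, KEL=ak:
underlying: girgoun-ta-v
1. 0 -> i / C _ C: inserts after position(s) 3, 7: girigounitav
2. d -> t, v -> f, z -> s / _ #: fires at position(s) 12: girigounitaf
surface: girigounitaf

cell SUR=ne, KEL=gu:
underlying: girgoun-fi-v
1. 0 -> i / C _ C: inserts after position(s) 3, 7: girigounifiv
2. d -> t, v -> f, z -> s / _ #: fires at position(s) 12: girigounifif
surface: girigounifif

cell SUR=gu, KEL=gu:
underlying: girgoun-fi-kiv
1. 0 -> i / C _ C: inserts after position(s) 3, 7: girigounifikiv
2. d -> t, v -> f, z -> s / _ #: fires at position(s) 14: girigounifikif
surface: girigounifikif


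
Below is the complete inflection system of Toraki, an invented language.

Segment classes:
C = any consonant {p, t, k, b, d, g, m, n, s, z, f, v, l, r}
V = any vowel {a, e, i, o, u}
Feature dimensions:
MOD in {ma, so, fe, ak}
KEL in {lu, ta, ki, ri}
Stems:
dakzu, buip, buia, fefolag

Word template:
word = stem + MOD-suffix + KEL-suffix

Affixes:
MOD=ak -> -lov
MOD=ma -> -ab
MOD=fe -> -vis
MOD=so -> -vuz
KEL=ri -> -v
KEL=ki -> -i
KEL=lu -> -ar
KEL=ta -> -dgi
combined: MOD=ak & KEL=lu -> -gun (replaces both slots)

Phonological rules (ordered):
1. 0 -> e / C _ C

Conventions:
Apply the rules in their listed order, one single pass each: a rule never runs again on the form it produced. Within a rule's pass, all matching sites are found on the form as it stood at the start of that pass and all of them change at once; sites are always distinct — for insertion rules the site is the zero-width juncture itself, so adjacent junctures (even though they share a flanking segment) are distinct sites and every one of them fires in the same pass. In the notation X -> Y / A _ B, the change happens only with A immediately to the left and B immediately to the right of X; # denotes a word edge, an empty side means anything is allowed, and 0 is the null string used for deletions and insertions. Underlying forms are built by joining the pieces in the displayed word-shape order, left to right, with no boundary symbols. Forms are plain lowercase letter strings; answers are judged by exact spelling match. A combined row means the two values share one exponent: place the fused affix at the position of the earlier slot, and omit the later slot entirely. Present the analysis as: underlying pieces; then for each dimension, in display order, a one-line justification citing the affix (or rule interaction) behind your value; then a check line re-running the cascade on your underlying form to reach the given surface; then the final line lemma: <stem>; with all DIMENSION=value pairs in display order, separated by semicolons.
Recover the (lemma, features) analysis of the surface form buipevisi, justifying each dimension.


underlying: buip-vis-i
MOD=fe - signalled by the affix -vis
KEL=ki - signalled by the affix -i
check: buipvisi -> buipevisi
lemma: buip; MOD=fe; KEL=ki
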